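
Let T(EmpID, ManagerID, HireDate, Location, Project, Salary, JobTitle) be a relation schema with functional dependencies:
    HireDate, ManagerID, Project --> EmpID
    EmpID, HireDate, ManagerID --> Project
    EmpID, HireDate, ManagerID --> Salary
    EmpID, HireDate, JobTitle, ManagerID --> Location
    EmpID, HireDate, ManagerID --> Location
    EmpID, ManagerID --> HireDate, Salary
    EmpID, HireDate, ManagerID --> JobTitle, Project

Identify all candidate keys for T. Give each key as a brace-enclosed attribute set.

{EmpID, ManagerID}, {HireDate, ManagerID, Project}

Attributes never on any right-hand side: {ManagerID} — every candidate key must contain it.
{EmpID, ManagerID} is a candidate key since {EmpID, ManagerID}⁺ = {EmpID, HireDate, JobTitle, Location, ManagerID, Project, Salary} covers every attribute.
{HireDate, ManagerID, Project} is a candidate key since {HireDate, ManagerID, Project}⁺ = {EmpID, HireDate, JobTitle, Location, ManagerID, Project, Salary} covers every attribute.
No proper subset of any of these is a key, and no other minimal superkey exists.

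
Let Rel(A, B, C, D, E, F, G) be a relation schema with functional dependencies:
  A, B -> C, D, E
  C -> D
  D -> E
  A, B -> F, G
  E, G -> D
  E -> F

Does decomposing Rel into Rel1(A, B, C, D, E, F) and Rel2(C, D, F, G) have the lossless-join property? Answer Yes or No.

No

Rel1 ∩ Rel2 = {C, D, F}; its closure under F is {C, D, E, F}.
Rel1 ⊄ {C, D, E, F} and Rel2 ⊄ {C, D, E, F}, so the split is lossy.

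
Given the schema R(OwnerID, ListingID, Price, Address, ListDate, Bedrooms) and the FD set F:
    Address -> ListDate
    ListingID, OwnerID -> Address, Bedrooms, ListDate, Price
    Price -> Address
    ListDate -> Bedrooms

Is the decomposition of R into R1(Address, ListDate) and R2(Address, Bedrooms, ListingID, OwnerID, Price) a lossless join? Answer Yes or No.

The shared attributes are {Address} and {Address}⁺ = {Address, Bedrooms, ListDate}.
Since R1 ⊆ {Address, Bedrooms, ListDate}, the intersection is a superkey of R1; the decomposition is lossless.

Yes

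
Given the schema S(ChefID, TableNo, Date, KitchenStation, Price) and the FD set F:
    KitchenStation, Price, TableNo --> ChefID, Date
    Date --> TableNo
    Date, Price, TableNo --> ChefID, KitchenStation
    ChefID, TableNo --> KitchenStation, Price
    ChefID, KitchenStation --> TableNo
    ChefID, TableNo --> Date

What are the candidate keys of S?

{ChefID, Date}⁺ = {ChefID, Date, KitchenStation, Price, TableNo} — all of the relation — so {ChefID, Date} is a candidate key.
{ChefID, KitchenStation}⁺ = {ChefID, Date, KitchenStation, Price, TableNo} — all of the relation — so {ChefID, KitchenStation} is a candidate key.
{ChefID, TableNo}⁺ = {ChefID, Date, KitchenStation, Price, TableNo} — all of the relation — so {ChefID, TableNo} is a candidate key.
{Date, Price}⁺ = {ChefID, Date, KitchenStation, Price, TableNo} — all of the relation — so {Date, Price} is a candidate key.
{KitchenStation, Price, TableNo}⁺ = {ChefID, Date, KitchenStation, Price, TableNo} — all of the relation — so {KitchenStation, Price, TableNo} is a candidate key.
These are minimal and exhaustive — every other superkey contains one of them.

{ChefID, Date}, {ChefID, KitchenStation}, {ChefID, TableNo}, {Date, Price}, {KitchenStation, Price, TableNo}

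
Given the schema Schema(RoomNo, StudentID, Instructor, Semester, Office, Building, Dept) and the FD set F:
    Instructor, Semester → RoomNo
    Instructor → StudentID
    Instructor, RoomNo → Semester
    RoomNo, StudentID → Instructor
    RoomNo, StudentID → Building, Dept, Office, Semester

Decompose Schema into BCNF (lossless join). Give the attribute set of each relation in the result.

Candidate keys of the original relation: {Instructor, RoomNo}, {Instructor, Semester}, {RoomNo, StudentID}.
{Building, Dept, Instructor, Office, RoomNo, Semester, StudentID}: {Instructor} determines {Instructor, StudentID} here but is not a superkey — split on Instructor → StudentID, giving {Instructor, StudentID} and {Building, Dept, Instructor, Office, RoomNo, Semester}.
{Instructor, StudentID} is in BCNF.
{Building, Dept, Instructor, Office, RoomNo, Semester} is in BCNF.

{Building, Dept, Instructor, Office, RoomNo, Semester}; {Instructor, StudentID}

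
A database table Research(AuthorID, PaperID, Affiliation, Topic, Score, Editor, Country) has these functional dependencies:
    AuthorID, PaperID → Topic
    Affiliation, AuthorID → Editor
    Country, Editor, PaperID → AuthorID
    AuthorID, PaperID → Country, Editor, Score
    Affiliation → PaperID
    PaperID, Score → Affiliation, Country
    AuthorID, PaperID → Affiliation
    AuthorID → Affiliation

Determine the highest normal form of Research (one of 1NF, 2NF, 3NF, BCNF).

3NF

Candidate keys: {Affiliation, Country, Editor}, {Affiliation, Editor, Score}, {AuthorID}, {Country, Editor, PaperID}, {Editor, PaperID, Score}. Prime attributes: {Affiliation, AuthorID, Country, Editor, PaperID, Score}.
For Affiliation → PaperID we have {Affiliation}⁺ = {Affiliation, PaperID}; {Affiliation} is not a superkey, so BCNF fails.
But every attribute on its right side ({PaperID}) is prime, and the same holds for every other non-superkey FD, so 3NF still holds.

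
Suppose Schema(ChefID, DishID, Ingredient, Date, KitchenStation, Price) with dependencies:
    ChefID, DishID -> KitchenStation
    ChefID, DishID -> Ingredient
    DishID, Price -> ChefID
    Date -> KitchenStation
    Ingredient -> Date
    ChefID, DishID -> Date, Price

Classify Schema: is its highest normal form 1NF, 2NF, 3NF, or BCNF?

2NF

Candidate keys: {ChefID, DishID}, {DishID, Price}. Prime attributes: {ChefID, DishID, Price}.
For Date -> KitchenStation we have {Date}⁺ = {Date, KitchenStation}; {Date} is not a superkey, so BCNF fails.
Date -> KitchenStation has non-prime {KitchenStation} on the right and a non-superkey on the left, so 3NF fails.
No non-prime attribute depends on a proper subset of any candidate key, so 2NF holds.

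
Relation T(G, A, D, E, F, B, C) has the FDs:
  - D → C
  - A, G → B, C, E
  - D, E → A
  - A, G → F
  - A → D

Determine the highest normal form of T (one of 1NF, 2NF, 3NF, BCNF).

Candidate keys: {A, G}, {D, E, G}. Prime attributes: {A, D, E, G}.
For D → C we have {D}⁺ = {C, D}; {D} is not a superkey, so BCNF fails.
D → C determines the non-prime attribute {C} from a non-superkey — 3NF is violated.
Since {A} ⊂ {A, G} and {A}⁺ ⊇ {C} with {C} non-prime, there is a partial dependency; 2NF fails.

1NF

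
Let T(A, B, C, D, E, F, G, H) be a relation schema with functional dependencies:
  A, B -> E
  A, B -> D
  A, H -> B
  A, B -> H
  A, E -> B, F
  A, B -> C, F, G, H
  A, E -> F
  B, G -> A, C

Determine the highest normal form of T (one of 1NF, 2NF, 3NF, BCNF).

BCNF

Candidate keys: {A, B}, {A, E}, {A, H}, {B, G}. Prime attributes: {A, B, E, G, H}.
The left-hand side of every FD is a superkey, so BCNF is satisfied.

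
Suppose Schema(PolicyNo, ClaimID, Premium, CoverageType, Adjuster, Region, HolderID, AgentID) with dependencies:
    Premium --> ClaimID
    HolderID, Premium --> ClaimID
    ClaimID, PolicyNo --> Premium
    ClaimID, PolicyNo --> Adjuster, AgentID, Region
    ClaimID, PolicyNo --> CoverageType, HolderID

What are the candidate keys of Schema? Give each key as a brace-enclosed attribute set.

{PolicyNo} never appears on the right of any FD, so every key must include it.
{ClaimID, PolicyNo}⁺ = {Adjuster, AgentID, ClaimID, CoverageType, HolderID, PolicyNo, Premium, Region}, which is every attribute, so {ClaimID, PolicyNo} is a candidate key.
{PolicyNo, Premium}⁺ = {Adjuster, AgentID, ClaimID, CoverageType, HolderID, PolicyNo, Premium, Region}, which is every attribute, so {PolicyNo, Premium} is a candidate key.
No proper subset of any of these is a key, and no other minimal superkey exists.

{ClaimID, PolicyNo}, {PolicyNo, Premium}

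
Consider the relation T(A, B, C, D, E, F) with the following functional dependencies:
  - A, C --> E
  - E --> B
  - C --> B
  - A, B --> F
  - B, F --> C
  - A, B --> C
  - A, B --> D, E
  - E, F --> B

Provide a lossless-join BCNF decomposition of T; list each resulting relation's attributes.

Candidate keys of the original relation: {A, B}, {A, C}, {A, E}.
In {A, B, C, D, E, F}, {E} is not a superkey ({E}⁺ restricted to this set is {B, E}), so split on E --> B into {B, E} and {A, C, D, E, F}.
{B, E}: every determinant is a superkey — BCNF.
In {A, C, D, E, F}, {E, F} is not a superkey ({E, F}⁺ restricted to this set is {C, E, F}), so split on E, F --> C into {C, E, F} and {A, D, E, F}.
{C, E, F}: every determinant is a superkey — BCNF.
{A, D, E, F}: every determinant is a superkey — BCNF.

{A, D, E, F}; {B, E}; {C, E, F}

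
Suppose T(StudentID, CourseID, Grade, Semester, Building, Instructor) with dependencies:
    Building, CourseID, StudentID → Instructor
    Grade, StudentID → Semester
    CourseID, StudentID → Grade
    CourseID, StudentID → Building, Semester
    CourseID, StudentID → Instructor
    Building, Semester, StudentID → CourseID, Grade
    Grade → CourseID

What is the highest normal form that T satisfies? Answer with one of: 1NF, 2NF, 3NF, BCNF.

3NF

Candidate keys: {Building, Semester, StudentID}, {CourseID, StudentID}, {Grade, StudentID}. Prime attributes: {Building, CourseID, Grade, Semester, StudentID}.
Grade → CourseID breaks BCNF: {Grade}⁺ = {CourseID, Grade}, so {Grade} is not a superkey.
But every attribute on its right side ({CourseID}) is prime, and the same holds for every other non-superkey FD, so 3NF still holds.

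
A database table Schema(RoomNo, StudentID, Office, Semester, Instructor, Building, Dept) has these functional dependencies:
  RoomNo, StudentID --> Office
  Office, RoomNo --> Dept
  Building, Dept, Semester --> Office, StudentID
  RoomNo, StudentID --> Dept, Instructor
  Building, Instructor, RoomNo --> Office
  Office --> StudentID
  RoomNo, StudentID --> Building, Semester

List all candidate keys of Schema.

Attributes never on any right-hand side: {RoomNo} — every candidate key must contain it.
{Office, RoomNo}⁺ = {Building, Dept, Instructor, Office, RoomNo, Semester, StudentID} — all of the relation — so {Office, RoomNo} is a candidate key.
{RoomNo, StudentID}⁺ = {Building, Dept, Instructor, Office, RoomNo, Semester, StudentID} — all of the relation — so {RoomNo, StudentID} is a candidate key.
{Building, Instructor, RoomNo}⁺ = {Building, Dept, Instructor, Office, RoomNo, Semester, StudentID} — all of the relation — so {Building, Instructor, RoomNo} is a candidate key.
{Building, Dept, RoomNo, Semester}⁺ = {Building, Dept, Instructor, Office, RoomNo, Semester, StudentID} — all of the relation — so {Building, Dept, RoomNo, Semester} is a candidate key.
Any other superkey properly contains one of these, so there are no further candidate keys.

{Building, Dept, RoomNo, Semester}, {Building, Instructor, RoomNo}, {Office, RoomNo}, {RoomNo, StudentID}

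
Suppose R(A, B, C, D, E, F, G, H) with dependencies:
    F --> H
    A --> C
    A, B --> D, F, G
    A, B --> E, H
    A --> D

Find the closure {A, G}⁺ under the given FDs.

Start with {A, G}.
A --> C applies; add {C} → now {A, C, G}.
A --> D applies; add {D} → now {A, C, D, G}.
No further FD applies.

{A, C, D, G}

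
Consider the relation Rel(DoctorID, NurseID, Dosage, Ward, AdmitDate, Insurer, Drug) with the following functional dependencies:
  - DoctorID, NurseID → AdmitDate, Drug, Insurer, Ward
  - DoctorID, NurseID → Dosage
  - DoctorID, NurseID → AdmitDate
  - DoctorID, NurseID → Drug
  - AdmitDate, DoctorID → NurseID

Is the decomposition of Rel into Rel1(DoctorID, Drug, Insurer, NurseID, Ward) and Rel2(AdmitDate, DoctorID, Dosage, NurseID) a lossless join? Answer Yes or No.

Rel1 ∩ Rel2 = {DoctorID, NurseID}; its closure under F is {AdmitDate, DoctorID, Dosage, Drug, Insurer, NurseID, Ward}.
Rel1 is contained in that closure, so Rel1 ∩ Rel2 → Rel1 holds and the join is lossless.

Yes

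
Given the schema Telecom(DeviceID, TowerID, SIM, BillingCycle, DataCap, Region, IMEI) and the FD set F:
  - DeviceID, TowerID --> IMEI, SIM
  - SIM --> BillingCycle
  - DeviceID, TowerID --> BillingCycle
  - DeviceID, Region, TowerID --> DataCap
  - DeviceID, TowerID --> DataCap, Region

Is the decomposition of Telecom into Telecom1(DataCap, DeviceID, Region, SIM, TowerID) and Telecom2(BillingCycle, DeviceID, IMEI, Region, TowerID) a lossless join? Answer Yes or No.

Telecom1 ∩ Telecom2 = {DeviceID, Region, TowerID}; its closure under F is {BillingCycle, DataCap, DeviceID, IMEI, Region, SIM, TowerID}.
Telecom1 is contained in that closure, so Telecom1 ∩ Telecom2 --> Telecom1 holds and the join is lossless.

Yes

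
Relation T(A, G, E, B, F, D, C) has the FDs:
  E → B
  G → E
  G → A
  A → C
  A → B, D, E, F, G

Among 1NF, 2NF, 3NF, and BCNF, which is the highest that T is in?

2NF

Candidate keys: {A}, {G}. Prime attributes: {A, G}.
E → B breaks BCNF: {E}⁺ = {B, E}, so {E} is not a superkey.
Because {B} is non-prime and the left side of E → B is not a superkey, the relation is not in 3NF.
With only single-attribute keys there can be no partial dependency, so 2NF holds.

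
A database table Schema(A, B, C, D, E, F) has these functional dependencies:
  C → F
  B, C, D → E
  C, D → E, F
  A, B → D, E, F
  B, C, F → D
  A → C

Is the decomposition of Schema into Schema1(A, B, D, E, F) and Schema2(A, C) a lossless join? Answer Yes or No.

Yes

The shared attributes are {A} and {A}⁺ = {A, C, F}.
Since Schema2 ⊆ {A, C, F}, the intersection is a superkey of Schema2; the decomposition is lossless.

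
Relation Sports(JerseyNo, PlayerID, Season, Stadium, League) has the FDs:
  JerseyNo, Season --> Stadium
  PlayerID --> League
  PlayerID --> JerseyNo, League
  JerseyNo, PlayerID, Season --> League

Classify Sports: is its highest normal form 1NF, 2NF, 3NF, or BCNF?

Candidate key: {PlayerID, Season}. Prime attributes: {PlayerID, Season}.
JerseyNo, Season --> Stadium: {JerseyNo, Season}⁺ = {JerseyNo, Season, Stadium}, which is not all of the attributes, so the left side is not a superkey — BCNF is violated.
JerseyNo, Season --> Stadium has non-prime {Stadium} on the right and a non-superkey on the left, so 3NF fails.
{PlayerID} is a proper subset of the key {PlayerID, Season}, and {PlayerID}⁺ contains the non-prime attributes {JerseyNo, League} — a partial dependency, so 2NF is violated.

1NF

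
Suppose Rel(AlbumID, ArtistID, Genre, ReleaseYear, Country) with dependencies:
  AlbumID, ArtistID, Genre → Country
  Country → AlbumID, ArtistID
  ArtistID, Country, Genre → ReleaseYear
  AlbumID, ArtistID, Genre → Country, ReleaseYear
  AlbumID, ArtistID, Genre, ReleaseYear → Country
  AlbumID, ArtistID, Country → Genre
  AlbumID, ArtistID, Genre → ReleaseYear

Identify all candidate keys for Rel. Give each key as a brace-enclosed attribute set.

{Country} is a candidate key since {Country}⁺ = {AlbumID, ArtistID, Country, Genre, ReleaseYear} covers every attribute.
{AlbumID, ArtistID, Genre} is a candidate key since {AlbumID, ArtistID, Genre}⁺ = {AlbumID, ArtistID, Country, Genre, ReleaseYear} covers every attribute.
Any other superkey properly contains one of these, so there are no further candidate keys.

{AlbumID, ArtistID, Genre}, {Country}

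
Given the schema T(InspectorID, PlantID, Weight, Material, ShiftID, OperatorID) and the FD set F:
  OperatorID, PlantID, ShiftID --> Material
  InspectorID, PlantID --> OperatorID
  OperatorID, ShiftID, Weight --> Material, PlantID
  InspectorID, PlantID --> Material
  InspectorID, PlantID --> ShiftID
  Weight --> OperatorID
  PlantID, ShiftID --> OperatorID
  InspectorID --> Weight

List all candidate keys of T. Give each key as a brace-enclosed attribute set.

{InspectorID} never appears on the right of any FD, so every key must include it.
Closure of {InspectorID, PlantID} is {InspectorID, Material, OperatorID, PlantID, ShiftID, Weight}, the whole schema; {InspectorID, PlantID} is a candidate key.
Closure of {InspectorID, ShiftID} is {InspectorID, Material, OperatorID, PlantID, ShiftID, Weight}, the whole schema; {InspectorID, ShiftID} is a candidate key.
No proper subset of any of these is a key, and no other minimal superkey exists.

{InspectorID, PlantID}, {InspectorID, ShiftID}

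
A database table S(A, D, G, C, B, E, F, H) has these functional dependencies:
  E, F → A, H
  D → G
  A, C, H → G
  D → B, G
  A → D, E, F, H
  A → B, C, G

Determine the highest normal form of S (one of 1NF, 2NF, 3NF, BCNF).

Candidate keys: {A}, {E, F}. Prime attributes: {A, E, F}.
D → G: {D}⁺ = {B, D, G}, which is not all of the attributes, so the left side is not a superkey — BCNF is violated.
D → G has non-prime {G} on the right and a non-superkey on the left, so 3NF fails.
No non-prime attribute depends on a proper subset of any candidate key, so 2NF holds.

2NF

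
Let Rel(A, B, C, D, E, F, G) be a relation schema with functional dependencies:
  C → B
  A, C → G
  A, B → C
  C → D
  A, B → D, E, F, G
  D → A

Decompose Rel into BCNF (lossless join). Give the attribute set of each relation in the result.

Candidate keys of the original relation: {A, B}, {B, D}, {C}.
In {A, B, C, D, E, F, G}, {D} is not a superkey ({D}⁺ restricted to this set is {A, D}), so split on D → A into {A, D} and {B, C, D, E, F, G}.
{A, D}: every determinant is a superkey — BCNF.
{B, C, D, E, F, G}: every determinant is a superkey — BCNF.

{A, D}; {B, C, D, E, F, G}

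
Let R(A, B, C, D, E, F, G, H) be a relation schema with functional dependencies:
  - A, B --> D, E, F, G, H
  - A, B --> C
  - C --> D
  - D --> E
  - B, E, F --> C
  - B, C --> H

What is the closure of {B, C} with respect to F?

Start with {B, C}.
C --> D applies; add {D} → now {B, C, D}.
D --> E applies; add {E} → now {B, C, D, E}.
B, C --> H applies; add {H} → now {B, C, D, E, H}.
No further FD applies.

{B, C, D, E, H}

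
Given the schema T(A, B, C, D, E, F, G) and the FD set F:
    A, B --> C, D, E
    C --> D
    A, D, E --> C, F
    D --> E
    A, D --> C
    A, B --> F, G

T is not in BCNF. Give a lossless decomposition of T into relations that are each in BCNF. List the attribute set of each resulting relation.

Candidate key of the original relation: {A, B}.
{A, B, C, D, E, F, G}: {C} determines {C, D, E} here but is not a superkey — split on C --> D, E, giving {C, D, E} and {A, B, C, F, G}.
{C, D, E}: {D} determines {D, E} here but is not a superkey — split on D --> E, giving {D, E} and {C, D}.
{D, E} is in BCNF.
{C, D} is in BCNF.
{A, B, C, F, G}: {A, C} determines {A, C, F} here but is not a superkey — split on A, C --> F, giving {A, C, F} and {A, B, C, G}.
{A, C, F} is in BCNF.
{A, B, C, G} is in BCNF.

{A, B, C, G}; {A, C, F}; {C, D}; {D, E}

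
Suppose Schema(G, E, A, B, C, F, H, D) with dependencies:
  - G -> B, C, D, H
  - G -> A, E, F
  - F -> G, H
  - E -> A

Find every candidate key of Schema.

{F} is a candidate key since {F}⁺ = {A, B, C, D, E, F, G, H} covers every attribute.
{G} is a candidate key since {G}⁺ = {A, B, C, D, E, F, G, H} covers every attribute.
These are minimal and exhaustive — every other superkey contains one of them.

{F}, {G}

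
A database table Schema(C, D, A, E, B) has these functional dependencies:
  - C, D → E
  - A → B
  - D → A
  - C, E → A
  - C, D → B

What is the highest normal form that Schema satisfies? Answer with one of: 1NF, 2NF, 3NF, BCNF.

Candidate key: {C, D}. Prime attributes: {C, D}.
A → B: {A}⁺ = {A, B}, which is not all of the attributes, so the left side is not a superkey — BCNF is violated.
Because {B} is non-prime and the left side of A → B is not a superkey, the relation is not in 3NF.
{D} is a proper subset of the key {C, D}, and {D}⁺ contains the non-prime attributes {A, B} — a partial dependency, so 2NF is violated.

1NF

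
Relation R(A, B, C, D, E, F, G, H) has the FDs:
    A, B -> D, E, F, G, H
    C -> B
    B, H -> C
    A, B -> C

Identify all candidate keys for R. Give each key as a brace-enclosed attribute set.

Attributes never on any right-hand side: {A} — every candidate key must contain it.
{A, B}⁺ = {A, B, C, D, E, F, G, H} — all of the relation — so {A, B} is a candidate key.
{A, C}⁺ = {A, B, C, D, E, F, G, H} — all of the relation — so {A, C} is a candidate key.
These are minimal and exhaustive — every other superkey contains one of them.

{A, B}, {A, C}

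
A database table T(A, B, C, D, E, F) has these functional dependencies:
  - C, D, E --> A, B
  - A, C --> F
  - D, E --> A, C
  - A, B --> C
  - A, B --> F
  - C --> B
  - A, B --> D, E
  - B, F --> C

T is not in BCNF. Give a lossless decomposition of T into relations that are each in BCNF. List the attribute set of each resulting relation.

{A, C, D, E, F}; {B, C}

Candidate keys of the original relation: {A, B}, {A, C}, {D, E}.
{A, B, C, D, E, F}: {C} determines {B, C} here but is not a superkey — split on C --> B, giving {B, C} and {A, C, D, E, F}.
{B, C} has no BCNF violation.
{A, C, D, E, F} has no BCNF violation.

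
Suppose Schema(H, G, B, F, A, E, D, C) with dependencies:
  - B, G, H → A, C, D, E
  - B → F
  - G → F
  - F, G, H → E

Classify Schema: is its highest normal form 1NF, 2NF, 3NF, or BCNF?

1NF

Candidate key: {B, G, H}. Prime attributes: {B, G, H}.
For B → F we have {B}⁺ = {B, F}; {B} is not a superkey, so BCNF fails.
B → F determines the non-prime attribute {F} from a non-superkey — 3NF is violated.
{B} is a proper subset of the key {B, G, H}, and {B}⁺ contains the non-prime attribute {F} — a partial dependency, so 2NF is violated.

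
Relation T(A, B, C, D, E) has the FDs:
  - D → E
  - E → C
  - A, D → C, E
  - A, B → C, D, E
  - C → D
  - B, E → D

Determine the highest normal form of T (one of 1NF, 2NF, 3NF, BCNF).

2NF

Candidate key: {A, B}. Prime attributes: {A, B}.
D → E breaks BCNF: {D}⁺ = {C, D, E}, so {D} is not a superkey.
Because {E} is non-prime and the left side of D → E is not a superkey, the relation is not in 3NF.
Checking every proper subset of each key, none determines a non-prime attribute — 2NF is satisfied.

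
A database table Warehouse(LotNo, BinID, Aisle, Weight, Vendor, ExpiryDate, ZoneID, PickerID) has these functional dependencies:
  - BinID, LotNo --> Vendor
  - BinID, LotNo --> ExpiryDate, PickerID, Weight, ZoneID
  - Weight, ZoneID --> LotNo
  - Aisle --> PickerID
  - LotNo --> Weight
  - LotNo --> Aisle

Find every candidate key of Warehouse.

{BinID} never appears on the right of any FD, so every key must include it.
{BinID, LotNo}⁺ = {Aisle, BinID, ExpiryDate, LotNo, PickerID, Vendor, Weight, ZoneID}, which is every attribute, so {BinID, LotNo} is a candidate key.
{BinID, Weight, ZoneID}⁺ = {Aisle, BinID, ExpiryDate, LotNo, PickerID, Vendor, Weight, ZoneID}, which is every attribute, so {BinID, Weight, ZoneID} is a candidate key.
These are minimal and exhaustive — every other superkey contains one of them.

{BinID, LotNo}, {BinID, Weight, ZoneID}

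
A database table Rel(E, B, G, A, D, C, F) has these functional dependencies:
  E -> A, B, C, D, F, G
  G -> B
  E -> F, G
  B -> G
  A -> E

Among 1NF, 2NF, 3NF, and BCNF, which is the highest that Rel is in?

2NF

Candidate keys: {A}, {E}. Prime attributes: {A, E}.
For G -> B we have {G}⁺ = {B, G}; {G} is not a superkey, so BCNF fails.
G -> B determines the non-prime attribute {B} from a non-superkey — 3NF is violated.
Every candidate key is a single attribute, so no partial dependency is possible; 2NF holds.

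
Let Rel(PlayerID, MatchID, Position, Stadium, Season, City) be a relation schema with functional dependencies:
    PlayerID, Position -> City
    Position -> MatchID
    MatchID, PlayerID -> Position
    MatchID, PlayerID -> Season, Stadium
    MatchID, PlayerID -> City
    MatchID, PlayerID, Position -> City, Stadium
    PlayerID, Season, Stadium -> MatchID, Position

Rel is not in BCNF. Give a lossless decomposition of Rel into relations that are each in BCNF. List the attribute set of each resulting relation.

Candidate keys of the original relation: {MatchID, PlayerID}, {PlayerID, Position}, {PlayerID, Season, Stadium}.
{City, MatchID, PlayerID, Position, Season, Stadium}: {Position} determines {MatchID, Position} here but is not a superkey — split on Position -> MatchID, giving {MatchID, Position} and {City, PlayerID, Position, Season, Stadium}.
{MatchID, Position}: every determinant is a superkey — BCNF.
{City, PlayerID, Position, Season, Stadium}: every determinant is a superkey — BCNF.

{City, PlayerID, Position, Season, Stadium}; {MatchID, Position}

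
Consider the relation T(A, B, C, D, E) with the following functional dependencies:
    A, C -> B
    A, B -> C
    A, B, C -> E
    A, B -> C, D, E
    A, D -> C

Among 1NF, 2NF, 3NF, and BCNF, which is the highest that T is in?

Candidate keys: {A, B}, {A, C}, {A, D}. Prime attributes: {A, B, C, D}.
Each dependency's left side is a superkey — BCNF holds.

BCNF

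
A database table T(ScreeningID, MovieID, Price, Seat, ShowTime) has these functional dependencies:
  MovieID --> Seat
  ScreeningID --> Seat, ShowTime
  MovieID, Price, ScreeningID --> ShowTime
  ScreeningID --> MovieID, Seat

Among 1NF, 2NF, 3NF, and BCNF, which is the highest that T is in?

Candidate key: {Price, ScreeningID}. Prime attributes: {Price, ScreeningID}.
For MovieID --> Seat we have {MovieID}⁺ = {MovieID, Seat}; {MovieID} is not a superkey, so BCNF fails.
MovieID --> Seat has non-prime {Seat} on the right and a non-superkey on the left, so 3NF fails.
{ScreeningID} is a proper subset of the key {Price, ScreeningID}, and {ScreeningID}⁺ contains the non-prime attributes {MovieID, Seat, ShowTime} — a partial dependency, so 2NF is violated.

1NF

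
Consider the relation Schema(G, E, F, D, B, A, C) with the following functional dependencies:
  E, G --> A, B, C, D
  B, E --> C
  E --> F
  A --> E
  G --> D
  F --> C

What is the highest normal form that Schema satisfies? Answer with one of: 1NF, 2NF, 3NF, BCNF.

Candidate keys: {A, G}, {E, G}. Prime attributes: {A, E, G}.
B, E --> C breaks BCNF: {B, E}⁺ = {B, C, E, F}, so {B, E} is not a superkey.
B, E --> C has non-prime {C} on the right and a non-superkey on the left, so 3NF fails.
{A} is a proper subset of the key {A, G}, and {A}⁺ contains the non-prime attributes {C, F} — a partial dependency, so 2NF is violated.

1NF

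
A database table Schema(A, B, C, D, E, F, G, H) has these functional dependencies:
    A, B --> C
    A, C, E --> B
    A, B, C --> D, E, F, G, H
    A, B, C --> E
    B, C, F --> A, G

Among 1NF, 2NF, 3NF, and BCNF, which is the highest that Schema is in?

Candidate keys: {A, B}, {A, C, E}, {B, C, F}. Prime attributes: {A, B, C, E, F}.
Every FD has a superkey on the left, so the relation is in BCNF.

BCNF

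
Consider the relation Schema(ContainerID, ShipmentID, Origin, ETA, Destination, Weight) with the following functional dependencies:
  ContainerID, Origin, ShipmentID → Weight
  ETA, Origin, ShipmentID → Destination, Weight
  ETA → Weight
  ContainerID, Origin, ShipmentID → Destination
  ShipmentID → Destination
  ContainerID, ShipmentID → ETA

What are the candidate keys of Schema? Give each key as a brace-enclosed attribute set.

{ContainerID, Origin, ShipmentID} never appear on the right of any FD, so every key must include all of them.
{ContainerID, Origin, ShipmentID}⁺ = {ContainerID, Destination, ETA, Origin, ShipmentID, Weight}, which is every attribute, so {ContainerID, Origin, ShipmentID} is a candidate key.
No other minimal set has full closure, so this is the only candidate key.

{ContainerID, Origin, ShipmentID}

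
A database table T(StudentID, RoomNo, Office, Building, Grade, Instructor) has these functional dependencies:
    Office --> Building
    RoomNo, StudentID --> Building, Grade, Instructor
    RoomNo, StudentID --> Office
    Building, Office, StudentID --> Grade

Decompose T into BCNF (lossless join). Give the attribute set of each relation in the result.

Candidate key of the original relation: {RoomNo, StudentID}.
{Building, Grade, Instructor, Office, RoomNo, StudentID}: {Office} determines {Building, Office} here but is not a superkey — split on Office --> Building, giving {Building, Office} and {Grade, Instructor, Office, RoomNo, StudentID}.
{Building, Office}: every determinant is a superkey — BCNF.
{Grade, Instructor, Office, RoomNo, StudentID}: {Office, StudentID} determines {Grade, Office, StudentID} here but is not a superkey — split on Office, StudentID --> Grade, giving {Grade, Office, StudentID} and {Instructor, Office, RoomNo, StudentID}.
{Grade, Office, StudentID}: every determinant is a superkey — BCNF.
{Instructor, Office, RoomNo, StudentID}: every determinant is a superkey — BCNF.

{Building, Office}; {Grade, Office, StudentID}; {Instructor, Office, RoomNo, StudentID}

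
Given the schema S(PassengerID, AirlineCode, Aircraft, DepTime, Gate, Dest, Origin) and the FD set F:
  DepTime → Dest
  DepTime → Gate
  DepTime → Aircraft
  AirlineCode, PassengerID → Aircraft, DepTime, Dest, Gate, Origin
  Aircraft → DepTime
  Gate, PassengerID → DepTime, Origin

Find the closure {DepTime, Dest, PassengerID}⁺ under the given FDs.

{Aircraft, DepTime, Dest, Gate, Origin, PassengerID}

Start with {DepTime, Dest, PassengerID}.
DepTime → Gate applies; add {Gate} → now {DepTime, Dest, Gate, PassengerID}.
DepTime → Aircraft applies; add {Aircraft} → now {Aircraft, DepTime, Dest, Gate, PassengerID}.
Gate, PassengerID → DepTime, Origin applies; add {Origin} → now {Aircraft, DepTime, Dest, Gate, Origin, PassengerID}.
No further FD applies.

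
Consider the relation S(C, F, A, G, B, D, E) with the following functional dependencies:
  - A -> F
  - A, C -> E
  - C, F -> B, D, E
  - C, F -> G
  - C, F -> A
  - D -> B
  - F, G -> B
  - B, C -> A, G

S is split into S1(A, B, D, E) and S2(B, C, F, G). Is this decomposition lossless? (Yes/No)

S1 ∩ S2 = {B}; its closure under F is {B}.
The closure covers neither S1 nor S2 entirely; the join is not lossless.

No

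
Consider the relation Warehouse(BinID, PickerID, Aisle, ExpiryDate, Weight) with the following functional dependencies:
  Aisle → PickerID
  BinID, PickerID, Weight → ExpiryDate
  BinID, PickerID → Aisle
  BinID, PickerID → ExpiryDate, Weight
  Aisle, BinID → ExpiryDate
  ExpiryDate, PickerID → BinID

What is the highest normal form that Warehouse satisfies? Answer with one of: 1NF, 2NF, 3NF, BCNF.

Candidate keys: {Aisle, BinID}, {Aisle, ExpiryDate}, {BinID, PickerID}, {ExpiryDate, PickerID}. Prime attributes: {Aisle, BinID, ExpiryDate, PickerID}.
Aisle → PickerID: {Aisle}⁺ = {Aisle, PickerID}, which is not all of the attributes, so the left side is not a superkey — BCNF is violated.
Its right-hand attributes {PickerID} are all prime, as are those of every other non-superkey FD — the relation is in 3NF.

3NF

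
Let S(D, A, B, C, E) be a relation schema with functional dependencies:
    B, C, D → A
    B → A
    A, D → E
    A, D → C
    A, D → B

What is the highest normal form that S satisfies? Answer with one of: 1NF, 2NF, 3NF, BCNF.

3NF

Candidate keys: {A, D}, {B, D}. Prime attributes: {A, B, D}.
For B → A we have {B}⁺ = {A, B}; {B} is not a superkey, so BCNF fails.
But every attribute on its right side ({A}) is prime, and the same holds for every other non-superkey FD, so 3NF still holds.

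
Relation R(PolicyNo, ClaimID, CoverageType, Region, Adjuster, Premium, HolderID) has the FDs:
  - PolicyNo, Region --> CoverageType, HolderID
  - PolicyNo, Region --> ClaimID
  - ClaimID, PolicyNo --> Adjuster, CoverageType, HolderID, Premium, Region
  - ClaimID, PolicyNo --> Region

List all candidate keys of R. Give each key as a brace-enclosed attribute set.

Attributes never on any right-hand side: {PolicyNo} — every candidate key must contain it.
Closure of {ClaimID, PolicyNo} is {Adjuster, ClaimID, CoverageType, HolderID, PolicyNo, Premium, Region}, the whole schema; {ClaimID, PolicyNo} is a candidate key.
Closure of {PolicyNo, Region} is {Adjuster, ClaimID, CoverageType, HolderID, PolicyNo, Premium, Region}, the whole schema; {PolicyNo, Region} is a candidate key.
No proper subset of any of these is a key, and no other minimal superkey exists.

{ClaimID, PolicyNo}, {PolicyNo, Region}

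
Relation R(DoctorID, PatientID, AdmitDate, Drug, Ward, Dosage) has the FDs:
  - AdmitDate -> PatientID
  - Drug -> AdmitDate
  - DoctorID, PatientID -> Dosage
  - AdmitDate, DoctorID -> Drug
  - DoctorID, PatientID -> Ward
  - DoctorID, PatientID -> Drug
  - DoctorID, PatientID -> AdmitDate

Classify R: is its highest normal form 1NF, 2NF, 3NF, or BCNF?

Candidate keys: {AdmitDate, DoctorID}, {DoctorID, Drug}, {DoctorID, PatientID}. Prime attributes: {AdmitDate, DoctorID, Drug, PatientID}.
AdmitDate -> PatientID: {AdmitDate}⁺ = {AdmitDate, PatientID}, which is not all of the attributes, so the left side is not a superkey — BCNF is violated.
Its right-hand attributes {PatientID} are all prime, as are those of every other non-superkey FD — the relation is in 3NF.

3NF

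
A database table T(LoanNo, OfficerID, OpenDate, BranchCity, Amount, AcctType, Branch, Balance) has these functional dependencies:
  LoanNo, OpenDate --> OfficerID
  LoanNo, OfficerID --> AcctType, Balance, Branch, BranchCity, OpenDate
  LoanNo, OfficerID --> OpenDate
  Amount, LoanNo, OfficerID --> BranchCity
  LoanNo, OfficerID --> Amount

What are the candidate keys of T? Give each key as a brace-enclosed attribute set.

{LoanNo, OfficerID}, {LoanNo, OpenDate}

{LoanNo} never appears on the right of any FD, so every key must include it.
{LoanNo, OfficerID}⁺ = {AcctType, Amount, Balance, Branch, BranchCity, LoanNo, OfficerID, OpenDate}, which is every attribute, so {LoanNo, OfficerID} is a candidate key.
{LoanNo, OpenDate}⁺ = {AcctType, Amount, Balance, Branch, BranchCity, LoanNo, OfficerID, OpenDate}, which is every attribute, so {LoanNo, OpenDate} is a candidate key.
These are minimal and exhaustive — every other superkey contains one of them.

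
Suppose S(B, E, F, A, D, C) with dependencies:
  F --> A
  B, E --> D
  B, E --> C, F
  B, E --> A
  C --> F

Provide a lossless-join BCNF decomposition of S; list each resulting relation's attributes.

Candidate key of the original relation: {B, E}.
In {A, B, C, D, E, F}, {F} is not a superkey ({F}⁺ restricted to this set is {A, F}), so split on F --> A into {A, F} and {B, C, D, E, F}.
{A, F} has no BCNF violation.
In {B, C, D, E, F}, {C} is not a superkey ({C}⁺ restricted to this set is {C, F}), so split on C --> F into {C, F} and {B, C, D, E}.
{C, F} has no BCNF violation.
{B, C, D, E} has no BCNF violation.

{A, F}; {B, C, D, E}; {C, F}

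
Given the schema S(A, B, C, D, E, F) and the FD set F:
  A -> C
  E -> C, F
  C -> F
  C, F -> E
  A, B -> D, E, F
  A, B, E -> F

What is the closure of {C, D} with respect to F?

{C, D, E, F}

Start with {C, D}.
C -> F applies; add {F} → now {C, D, F}.
C, F -> E applies; add {E} → now {C, D, E, F}.
No further FD applies.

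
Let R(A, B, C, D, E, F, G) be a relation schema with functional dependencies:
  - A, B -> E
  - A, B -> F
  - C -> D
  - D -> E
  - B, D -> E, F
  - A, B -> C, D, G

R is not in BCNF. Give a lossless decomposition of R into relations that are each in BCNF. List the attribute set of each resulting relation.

Candidate key of the original relation: {A, B}.
In {A, B, C, D, E, F, G}, {C} is not a superkey ({C}⁺ restricted to this set is {C, D, E}), so split on C -> D, E into {C, D, E} and {A, B, C, F, G}.
In {C, D, E}, {D} is not a superkey ({D}⁺ restricted to this set is {D, E}), so split on D -> E into {D, E} and {C, D}.
{D, E}: every determinant is a superkey — BCNF.
{C, D}: every determinant is a superkey — BCNF.
In {A, B, C, F, G}, {B, C} is not a superkey ({B, C}⁺ restricted to this set is {B, C, F}), so split on B, C -> F into {B, C, F} and {A, B, C, G}.
{B, C, F}: every determinant is a superkey — BCNF.
{A, B, C, G}: every determinant is a superkey — BCNF.

{A, B, C, G}; {B, C, F}; {C, D}; {D, E}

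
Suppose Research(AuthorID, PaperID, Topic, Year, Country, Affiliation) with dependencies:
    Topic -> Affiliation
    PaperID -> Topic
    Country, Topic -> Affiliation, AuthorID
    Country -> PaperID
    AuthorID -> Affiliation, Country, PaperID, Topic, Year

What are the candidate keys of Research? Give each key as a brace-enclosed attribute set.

{AuthorID} is a candidate key since {AuthorID}⁺ = {Affiliation, AuthorID, Country, PaperID, Topic, Year} covers every attribute.
{Country} is a candidate key since {Country}⁺ = {Affiliation, AuthorID, Country, PaperID, Topic, Year} covers every attribute.
These are minimal and exhaustive — every other superkey contains one of them.

{AuthorID}, {Country}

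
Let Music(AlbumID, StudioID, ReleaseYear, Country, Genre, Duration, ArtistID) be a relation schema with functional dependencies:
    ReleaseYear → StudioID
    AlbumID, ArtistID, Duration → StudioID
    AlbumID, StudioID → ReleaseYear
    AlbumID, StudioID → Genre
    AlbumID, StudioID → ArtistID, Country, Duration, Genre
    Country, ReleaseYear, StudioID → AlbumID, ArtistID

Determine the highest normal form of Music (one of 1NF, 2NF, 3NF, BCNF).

Candidate keys: {AlbumID, ArtistID, Duration}, {AlbumID, ReleaseYear}, {AlbumID, StudioID}, {Country, ReleaseYear}. Prime attributes: {AlbumID, ArtistID, Country, Duration, ReleaseYear, StudioID}.
ReleaseYear → StudioID: {ReleaseYear}⁺ = {ReleaseYear, StudioID}, which is not all of the attributes, so the left side is not a superkey — BCNF is violated.
Since {StudioID} ⊆ prime attributes and every other non-superkey FD also has a prime right side, the schema is in 3NF.

3NF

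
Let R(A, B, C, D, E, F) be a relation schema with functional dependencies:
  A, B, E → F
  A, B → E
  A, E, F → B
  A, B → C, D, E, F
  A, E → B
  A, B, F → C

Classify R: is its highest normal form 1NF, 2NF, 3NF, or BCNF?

Candidate keys: {A, B}, {A, E}. Prime attributes: {A, B, E}.
The left-hand side of every FD is a superkey, so BCNF is satisfied.

BCNF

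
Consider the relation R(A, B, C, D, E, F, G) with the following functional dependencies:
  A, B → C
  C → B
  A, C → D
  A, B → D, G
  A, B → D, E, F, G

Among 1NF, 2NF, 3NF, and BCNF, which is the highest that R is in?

Candidate keys: {A, B}, {A, C}. Prime attributes: {A, B, C}.
For C → B we have {C}⁺ = {B, C}; {C} is not a superkey, so BCNF fails.
But every attribute on its right side ({B}) is prime, and the same holds for every other non-superkey FD, so 3NF still holds.

3NF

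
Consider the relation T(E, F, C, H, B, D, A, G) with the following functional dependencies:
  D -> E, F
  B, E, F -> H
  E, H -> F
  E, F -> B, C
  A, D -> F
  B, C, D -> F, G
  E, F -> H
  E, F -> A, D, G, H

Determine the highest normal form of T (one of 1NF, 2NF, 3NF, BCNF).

Candidate keys: {D}, {E, F}, {E, H}. Prime attributes: {D, E, F, H}.
Each dependency's left side is a superkey — BCNF holds.

BCNF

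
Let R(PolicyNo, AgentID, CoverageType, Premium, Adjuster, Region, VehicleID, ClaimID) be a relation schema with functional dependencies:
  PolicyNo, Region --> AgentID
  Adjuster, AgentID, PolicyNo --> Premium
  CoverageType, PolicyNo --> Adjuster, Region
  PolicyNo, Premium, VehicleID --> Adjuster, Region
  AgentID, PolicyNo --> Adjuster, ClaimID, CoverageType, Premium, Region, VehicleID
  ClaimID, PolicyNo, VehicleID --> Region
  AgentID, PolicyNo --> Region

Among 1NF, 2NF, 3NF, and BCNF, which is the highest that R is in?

Candidate keys: {AgentID, PolicyNo}, {ClaimID, PolicyNo, VehicleID}, {CoverageType, PolicyNo}, {PolicyNo, Premium, VehicleID}, {PolicyNo, Region}. Prime attributes: {AgentID, ClaimID, CoverageType, PolicyNo, Premium, Region, VehicleID}.
Every FD has a superkey on the left, so the relation is in BCNF.

BCNF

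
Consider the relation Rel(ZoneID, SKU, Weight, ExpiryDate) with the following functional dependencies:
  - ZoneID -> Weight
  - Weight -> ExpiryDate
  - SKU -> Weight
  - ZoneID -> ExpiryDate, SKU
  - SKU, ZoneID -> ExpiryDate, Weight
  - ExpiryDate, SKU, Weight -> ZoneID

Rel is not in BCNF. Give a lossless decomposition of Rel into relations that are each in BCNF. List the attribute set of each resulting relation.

{ExpiryDate, Weight}; {SKU, Weight, ZoneID}

Candidate keys of the original relation: {SKU}, {ZoneID}.
Within {ExpiryDate, SKU, Weight, ZoneID}: {Weight}⁺ ∩ {ExpiryDate, SKU, Weight, ZoneID} = {ExpiryDate, Weight}, not the whole set, so Weight -> ExpiryDate violates BCNF; decompose into {ExpiryDate, Weight} and {SKU, Weight, ZoneID}.
{ExpiryDate, Weight} is in BCNF.
{SKU, Weight, ZoneID} is in BCNF.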